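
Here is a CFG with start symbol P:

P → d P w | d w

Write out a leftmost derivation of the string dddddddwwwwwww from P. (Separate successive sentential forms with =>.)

P => dPw => ddPww => dddPwww => ddddPwwww => dddddPwwwww => ddddddPwwwwww => dddddddwwwwwww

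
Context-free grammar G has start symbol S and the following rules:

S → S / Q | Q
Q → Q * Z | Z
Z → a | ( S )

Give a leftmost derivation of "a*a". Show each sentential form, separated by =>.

S => Q   [S → Q]
Q => Q*Z   [Q → Q * Z]
Q*Z => Z*Z   [Q → Z]
Z*Z => a*Z   [Z → a]
a*Z => a*a   [Z → a]

S => Q => Q*Z => Z*Z => a*Z => a*a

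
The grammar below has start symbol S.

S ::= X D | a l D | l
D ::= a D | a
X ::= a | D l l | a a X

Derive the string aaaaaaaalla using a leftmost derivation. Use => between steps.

S => XD => aaXD => aaDllD => aaaDllD => aaaaDllD => aaaaaDllD => aaaaaaDllD => aaaaaaaDllD => aaaaaaaallD => aaaaaaaalla

S => XD   [S ::= X D]
XD => aaXD   [X ::= a a X]
aaXD => aaDllD   [X ::= D l l]
aaDllD => aaaDllD   [D ::= a D]
aaaDllD => aaaaDllD   [D ::= a D]
aaaaDllD => aaaaaDllD   [D ::= a D]
aaaaaDllD => aaaaaaDllD   [D ::= a D]
aaaaaaDllD => aaaaaaaDllD   [D ::= a D]
aaaaaaaDllD => aaaaaaaallD   [D ::= a]
aaaaaaaallD => aaaaaaaalla   [D ::= a]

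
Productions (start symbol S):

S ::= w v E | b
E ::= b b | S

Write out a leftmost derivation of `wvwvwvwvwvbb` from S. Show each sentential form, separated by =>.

S => wvE   [S ::= w v E]
wvE => wvS   [E ::= S]
wvS => wvwvE   [S ::= w v E]
wvwvE => wvwvS   [E ::= S]
wvwvS => wvwvwvE   [S ::= w v E]
wvwvwvE => wvwvwvS   [E ::= S]
wvwvwvS => wvwvwvwvE   [S ::= w v E]
wvwvwvwvE => wvwvwvwvS   [E ::= S]
wvwvwvwvS => wvwvwvwvwvE   [S ::= w v E]
wvwvwvwvwvE => wvwvwvwvwvbb   [E ::= b b]

S => wvE => wvS => wvwvE => wvwvS => wvwvwvE => wvwvwvS => wvwvwvwvE => wvwvwvwvS => wvwvwvwvwvE => wvwvwvwvwvbb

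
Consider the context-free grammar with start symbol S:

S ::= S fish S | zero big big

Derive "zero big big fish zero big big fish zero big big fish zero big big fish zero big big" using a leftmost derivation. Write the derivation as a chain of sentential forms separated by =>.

S => S fish S => S fish S fish S => S fish S fish S fish S => zero big big fish S fish S fish S => zero big big fish S fish S fish S fish S => zero big big fish zero big big fish S fish S fish S => zero big big fish zero big big fish zero big big fish S fish S => zero big big fish zero big big fish zero big big fish zero big big fish S => zero big big fish zero big big fish zero big big fish zero big big fish zero big big

S => S fish S   [S ::= S fish S]
S fish S => S fish S fish S   [S ::= S fish S]
S fish S fish S => S fish S fish S fish S   [S ::= S fish S]
S fish S fish S fish S => zero big big fish S fish S fish S   [S ::= zero big big]
zero big big fish S fish S fish S => zero big big fish S fish S fish S fish S   [S ::= S fish S]
zero big big fish S fish S fish S fish S => zero big big fish zero big big fish S fish S fish S   [S ::= zero big big]
zero big big fish zero big big fish S fish S fish S => zero big big fish zero big big fish zero big big fish S fish S   [S ::= zero big big]
zero big big fish zero big big fish zero big big fish S fish S => zero big big fish zero big big fish zero big big fish zero big big fish S   [S ::= zero big big]
zero big big fish zero big big fish zero big big fish zero big big fish S => zero big big fish zero big big fish zero big big fish zero big big fish zero big big   [S ::= zero big big]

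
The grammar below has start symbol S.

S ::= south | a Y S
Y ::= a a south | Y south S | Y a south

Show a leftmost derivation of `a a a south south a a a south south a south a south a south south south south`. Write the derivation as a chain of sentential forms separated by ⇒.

S ⇒ a Y S ⇒ a Y south S S ⇒ a Y a south south S S ⇒ a Y a south a south south S S ⇒ a Y a south a south a south south S S ⇒ a Y south S a south a south a south south S S ⇒ a a a south south S a south a south a south south S S ⇒ a a a south south a Y S a south a south a south south S S ⇒ a a a south south a a a south S a south a south a south south S S ⇒ a a a south south a a a south south a south a south a south south S S ⇒ a a a south south a a a south south a south a south a south south south S ⇒ a a a south south a a a south south a south a south a south south south south

S ⇒ a Y S   [S ::= a Y S]
a Y S ⇒ a Y south S S   [Y ::= Y south S]
a Y south S S ⇒ a Y a south south S S   [Y ::= Y a south]
a Y a south south S S ⇒ a Y a south a south south S S   [Y ::= Y a south]
a Y a south a south south S S ⇒ a Y a south a south a south south S S   [Y ::= Y a south]
a Y a south a south a south south S S ⇒ a Y south S a south a south a south south S S   [Y ::= Y south S]
a Y south S a south a south a south south S S ⇒ a a a south south S a south a south a south south S S   [Y ::= a a south]
a a a south south S a south a south a south south S S ⇒ a a a south south a Y S a south a south a south south S S   [S ::= a Y S]
a a a south south a Y S a south a south a south south S S ⇒ a a a south south a a a south S a south a south a south south S S   [Y ::= a a south]
a a a south south a a a south S a south a south a south south S S ⇒ a a a south south a a a south south a south a south a south south S S   [S ::= south]
a a a south south a a a south south a south a south a south south S S ⇒ a a a south south a a a south south a south a south a south south south S   [S ::= south]
a a a south south a a a south south a south a south a south south south S ⇒ a a a south south a a a south south a south a south a south south south south   [S ::= south]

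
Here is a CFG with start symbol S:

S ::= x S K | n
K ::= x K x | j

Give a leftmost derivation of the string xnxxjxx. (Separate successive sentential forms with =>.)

S => xSK   [S ::= x S K]
xSK => xnK   [S ::= n]
xnK => xnxKx   [K ::= x K x]
xnxKx => xnxxKxx   [K ::= x K x]
xnxxKxx => xnxxjxx   [K ::= j]

S=>xSK=>xnK=>xnxKx=>xnxxKxx=>xnxxjxx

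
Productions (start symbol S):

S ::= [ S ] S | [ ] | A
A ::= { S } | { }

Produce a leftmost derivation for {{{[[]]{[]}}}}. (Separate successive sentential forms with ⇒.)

S ⇒ A   [S ::= A]
A ⇒ {S}   [A ::= { S }]
{S} ⇒ {A}   [S ::= A]
{A} ⇒ {{S}}   [A ::= { S }]
{{S}} ⇒ {{A}}   [S ::= A]
{{A}} ⇒ {{{S}}}   [A ::= { S }]
{{{S}}} ⇒ {{{[S]S}}}   [S ::= [ S ] S]
{{{[S]S}}} ⇒ {{{[[]]S}}}   [S ::= [ ]]
{{{[[]]S}}} ⇒ {{{[[]]A}}}   [S ::= A]
{{{[[]]A}}} ⇒ {{{[[]]{S}}}}   [A ::= { S }]
{{{[[]]{S}}}} ⇒ {{{[[]]{[]}}}}   [S ::= [ ]]

S ⇒ A ⇒ {S} ⇒ {A} ⇒ {{S}} ⇒ {{A}} ⇒ {{{S}}} ⇒ {{{[S]S}}} ⇒ {{{[[]]S}}} ⇒ {{{[[]]A}}} ⇒ {{{[[]]{S}}}} ⇒ {{{[[]]{[]}}}}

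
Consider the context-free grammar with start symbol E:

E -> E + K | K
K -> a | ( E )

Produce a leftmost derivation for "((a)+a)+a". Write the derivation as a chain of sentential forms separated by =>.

E => E+K   [E -> E + K]
E+K => K+K   [E -> K]
K+K => (E)+K   [K -> ( E )]
(E)+K => (E+K)+K   [E -> E + K]
(E+K)+K => (K+K)+K   [E -> K]
(K+K)+K => ((E)+K)+K   [K -> ( E )]
((E)+K)+K => ((K)+K)+K   [E -> K]
((K)+K)+K => ((a)+K)+K   [K -> a]
((a)+K)+K => ((a)+a)+K   [K -> a]
((a)+a)+K => ((a)+a)+a   [K -> a]

E => E+K => K+K => (E)+K => (E+K)+K => (K+K)+K => ((E)+K)+K => ((K)+K)+K => ((a)+K)+K => ((a)+a)+K => ((a)+a)+a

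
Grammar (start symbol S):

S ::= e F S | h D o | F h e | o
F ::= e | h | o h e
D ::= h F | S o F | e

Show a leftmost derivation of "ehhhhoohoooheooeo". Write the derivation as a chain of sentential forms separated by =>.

S => eFS   [S ::= e F S]
eFS => ehS   [F ::= h]
ehS => ehhDo   [S ::= h D o]
ehhDo => ehhSoFo   [D ::= S o F]
ehhSoFo => ehhhDooFo   [S ::= h D o]
ehhhDooFo => ehhhSoFooFo   [D ::= S o F]
ehhhSoFooFo => ehhhhDooFooFo   [S ::= h D o]
ehhhhDooFooFo => ehhhhSoFooFooFo   [D ::= S o F]
ehhhhSoFooFooFo => ehhhhooFooFooFo   [S ::= o]
ehhhhooFooFooFo => ehhhhoohooFooFo   [F ::= h]
ehhhhoohooFooFo => ehhhhoohoooheooFo   [F ::= o h e]
ehhhhoohoooheooFo => ehhhhoohoooheooeo   [F ::= e]

S => eFS => ehS => ehhDo => ehhSoFo => ehhhDooFo => ehhhSoFooFo => ehhhhDooFooFo => ehhhhSoFooFooFo => ehhhhooFooFooFo => ehhhhoohooFooFo => ehhhhoohoooheooFo => ehhhhoohoooheooeo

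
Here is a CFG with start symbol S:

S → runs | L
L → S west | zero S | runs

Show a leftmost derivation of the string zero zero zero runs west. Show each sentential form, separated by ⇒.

S ⇒ L ⇒ S west ⇒ L west ⇒ zero S west ⇒ zero L west ⇒ zero zero S west ⇒ zero zero L west ⇒ zero zero zero S west ⇒ zero zero zero L west ⇒ zero zero zero runs west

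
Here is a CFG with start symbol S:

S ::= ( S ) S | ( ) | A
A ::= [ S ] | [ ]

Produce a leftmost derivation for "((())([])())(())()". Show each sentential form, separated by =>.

S => (S)S => ((S)S)S => ((())S)S => ((())(S)S)S => ((())(A)S)S => ((())([])S)S => ((())([])())S => ((())([])())(S)S => ((())([])())(())S => ((())([])())(())()

S => (S)S   [S ::= ( S ) S]
(S)S => ((S)S)S   [S ::= ( S ) S]
((S)S)S => ((())S)S   [S ::= ( )]
((())S)S => ((())(S)S)S   [S ::= ( S ) S]
((())(S)S)S => ((())(A)S)S   [S ::= A]
((())(A)S)S => ((())([])S)S   [A ::= [ ]]
((())([])S)S => ((())([])())S   [S ::= ( )]
((())([])())S => ((())([])())(S)S   [S ::= ( S ) S]
((())([])())(S)S => ((())([])())(())S   [S ::= ( )]
((())([])())(())S => ((())([])())(())()   [S ::= ( )]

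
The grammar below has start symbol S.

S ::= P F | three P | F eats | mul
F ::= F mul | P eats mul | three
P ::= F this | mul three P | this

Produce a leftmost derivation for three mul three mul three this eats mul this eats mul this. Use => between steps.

S => three P => three mul three P => three mul three F this => three mul three P eats mul this => three mul three mul three P eats mul this => three mul three mul three F this eats mul this => three mul three mul three P eats mul this eats mul this => three mul three mul three this eats mul this eats mul this

S => three P   [S ::= three P]
three P => three mul three P   [P ::= mul three P]
three mul three P => three mul three F this   [P ::= F this]
three mul three F this => three mul three P eats mul this   [F ::= P eats mul]
three mul three P eats mul this => three mul three mul three P eats mul this   [P ::= mul three P]
three mul three mul three P eats mul this => three mul three mul three F this eats mul this   [P ::= F this]
three mul three mul three F this eats mul this => three mul three mul three P eats mul this eats mul this   [F ::= P eats mul]
three mul three mul three P eats mul this eats mul this => three mul three mul three this eats mul this eats mul this   [P ::= this]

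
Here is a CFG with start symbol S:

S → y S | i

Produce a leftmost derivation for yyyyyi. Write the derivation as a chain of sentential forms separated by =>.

S => yS => yyS => yyyS => yyyyS => yyyyyS => yyyyyi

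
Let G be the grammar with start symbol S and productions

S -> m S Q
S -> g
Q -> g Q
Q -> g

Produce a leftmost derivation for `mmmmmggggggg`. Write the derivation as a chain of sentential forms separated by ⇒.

S ⇒ mSQ ⇒ mmSQQ ⇒ mmmSQQQ ⇒ mmmmSQQQQ ⇒ mmmmmSQQQQQ ⇒ mmmmmgQQQQQ ⇒ mmmmmggQQQQQ ⇒ mmmmmgggQQQQ ⇒ mmmmmggggQQQ ⇒ mmmmmgggggQQ ⇒ mmmmmggggggQ ⇒ mmmmmggggggg

S ⇒ mSQ   [S -> m S Q]
mSQ ⇒ mmSQQ   [S -> m S Q]
mmSQQ ⇒ mmmSQQQ   [S -> m S Q]
mmmSQQQ ⇒ mmmmSQQQQ   [S -> m S Q]
mmmmSQQQQ ⇒ mmmmmSQQQQQ   [S -> m S Q]
mmmmmSQQQQQ ⇒ mmmmmgQQQQQ   [S -> g]
mmmmmgQQQQQ ⇒ mmmmmggQQQQQ   [Q -> g Q]
mmmmmggQQQQQ ⇒ mmmmmgggQQQQ   [Q -> g]
mmmmmgggQQQQ ⇒ mmmmmggggQQQ   [Q -> g]
mmmmmggggQQQ ⇒ mmmmmgggggQQ   [Q -> g]
mmmmmgggggQQ ⇒ mmmmmggggggQ   [Q -> g]
mmmmmggggggQ ⇒ mmmmmggggggg   [Q -> g]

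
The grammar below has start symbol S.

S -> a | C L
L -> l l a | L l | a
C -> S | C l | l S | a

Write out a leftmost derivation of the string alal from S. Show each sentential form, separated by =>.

S => CL => ClL => alL => alLl => alal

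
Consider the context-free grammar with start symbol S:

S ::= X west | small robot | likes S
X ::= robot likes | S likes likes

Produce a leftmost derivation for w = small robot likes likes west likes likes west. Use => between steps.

S => X west => S likes likes west => X west likes likes west => S likes likes west likes likes west => small robot likes likes west likes likes west

S => X west   [S ::= X west]
X west => S likes likes west   [X ::= S likes likes]
S likes likes west => X west likes likes west   [S ::= X west]
X west likes likes west => S likes likes west likes likes west   [X ::= S likes likes]
S likes likes west likes likes west => small robot likes likes west likes likes west   [S ::= small robot]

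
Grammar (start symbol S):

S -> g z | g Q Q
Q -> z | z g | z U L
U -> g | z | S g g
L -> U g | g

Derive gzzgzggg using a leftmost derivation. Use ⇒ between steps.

S⇒gQQ⇒gzQ⇒gzzUL⇒gzzSggL⇒gzzgzggL⇒gzzgzggg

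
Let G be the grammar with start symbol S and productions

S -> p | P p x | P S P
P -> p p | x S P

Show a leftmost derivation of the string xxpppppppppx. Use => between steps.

S=>Ppx=>xSPpx=>xPSPPpx=>xxSPSPPpx=>xxpPSPPpx=>xxpppSPPpx=>xxppppPPpx=>xxppppppPpx=>xxpppppppppx

S => Ppx   [S -> P p x]
Ppx => xSPpx   [P -> x S P]
xSPpx => xPSPPpx   [S -> P S P]
xPSPPpx => xxSPSPPpx   [P -> x S P]
xxSPSPPpx => xxpPSPPpx   [S -> p]
xxpPSPPpx => xxpppSPPpx   [P -> p p]
xxpppSPPpx => xxppppPPpx   [S -> p]
xxppppPPpx => xxppppppPpx   [P -> p p]
xxppppppPpx => xxpppppppppx   [P -> p p]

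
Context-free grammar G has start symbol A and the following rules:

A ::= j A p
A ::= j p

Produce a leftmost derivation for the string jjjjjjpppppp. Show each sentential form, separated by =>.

A => jAp   [A ::= j A p]
jAp => jjApp   [A ::= j A p]
jjApp => jjjAppp   [A ::= j A p]
jjjAppp => jjjjApppp   [A ::= j A p]
jjjjApppp => jjjjjAppppp   [A ::= j A p]
jjjjjAppppp => jjjjjjpppppp   [A ::= j p]

A=>jAp=>jjApp=>jjjAppp=>jjjjApppp=>jjjjjAppppp=>jjjjjjpppppp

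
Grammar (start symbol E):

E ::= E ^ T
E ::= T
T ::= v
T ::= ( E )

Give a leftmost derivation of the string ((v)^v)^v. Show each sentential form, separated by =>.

E => E^T   [E ::= E ^ T]
E^T => T^T   [E ::= T]
T^T => (E)^T   [T ::= ( E )]
(E)^T => (E^T)^T   [E ::= E ^ T]
(E^T)^T => (T^T)^T   [E ::= T]
(T^T)^T => ((E)^T)^T   [T ::= ( E )]
((E)^T)^T => ((T)^T)^T   [E ::= T]
((T)^T)^T => ((v)^T)^T   [T ::= v]
((v)^T)^T => ((v)^v)^T   [T ::= v]
((v)^v)^T => ((v)^v)^v   [T ::= v]

E => E^T => T^T => (E)^T => (E^T)^T => (T^T)^T => ((E)^T)^T => ((T)^T)^T => ((v)^T)^T => ((v)^v)^T => ((v)^v)^v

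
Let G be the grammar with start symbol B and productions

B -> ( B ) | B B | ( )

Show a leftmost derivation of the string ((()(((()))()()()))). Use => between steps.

B => (B) => ((B)) => ((BB)) => ((()B)) => ((()(B))) => ((()(BB))) => ((()((B)B))) => ((()(((B))B))) => ((()(((()))B))) => ((()(((()))BB))) => ((()(((()))BBB))) => ((()(((()))()BB))) => ((()(((()))()()B))) => ((()(((()))()()())))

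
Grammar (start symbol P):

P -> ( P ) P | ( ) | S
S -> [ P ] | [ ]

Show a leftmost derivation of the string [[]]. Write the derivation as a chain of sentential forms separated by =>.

P => S   [P -> S]
S => [P]   [S -> [ P ]]
[P] => [S]   [P -> S]
[S] => [[]]   [S -> [ ]]

P => S => [P] => [S] => [[]]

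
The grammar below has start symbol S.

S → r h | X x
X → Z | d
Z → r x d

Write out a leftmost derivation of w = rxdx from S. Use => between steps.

S => Xx => Zx => rxdx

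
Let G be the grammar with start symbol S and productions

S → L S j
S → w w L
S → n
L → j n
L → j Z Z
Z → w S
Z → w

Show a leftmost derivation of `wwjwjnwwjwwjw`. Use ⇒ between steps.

S ⇒ wwL ⇒ wwjZZ ⇒ wwjwSZ ⇒ wwjwLSjZ ⇒ wwjwjnSjZ ⇒ wwjwjnwwLjZ ⇒ wwjwjnwwjZZjZ ⇒ wwjwjnwwjwZjZ ⇒ wwjwjnwwjwwjZ ⇒ wwjwjnwwjwwjw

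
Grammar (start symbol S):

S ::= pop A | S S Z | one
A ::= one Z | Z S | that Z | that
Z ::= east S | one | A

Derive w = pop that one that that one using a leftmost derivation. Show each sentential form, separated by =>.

S => pop A   [S ::= pop A]
pop A => pop that Z   [A ::= that Z]
pop that Z => pop that A   [Z ::= A]
pop that A => pop that one Z   [A ::= one Z]
pop that one Z => pop that one A   [Z ::= A]
pop that one A => pop that one that Z   [A ::= that Z]
pop that one that Z => pop that one that A   [Z ::= A]
pop that one that A => pop that one that Z S   [A ::= Z S]
pop that one that Z S => pop that one that A S   [Z ::= A]
pop that one that A S => pop that one that that S   [A ::= that]
pop that one that that S => pop that one that that one   [S ::= one]

S => pop A => pop that Z => pop that A => pop that one Z => pop that one A => pop that one that Z => pop that one that A => pop that one that Z S => pop that one that A S => pop that one that that S => pop that one that that one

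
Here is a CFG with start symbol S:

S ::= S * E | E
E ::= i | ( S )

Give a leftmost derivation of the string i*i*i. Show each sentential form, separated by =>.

S=>S*E=>S*E*E=>E*E*E=>i*E*E=>i*i*E=>i*i*i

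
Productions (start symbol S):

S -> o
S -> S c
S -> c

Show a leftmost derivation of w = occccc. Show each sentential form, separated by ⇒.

S ⇒ Sc ⇒ Scc ⇒ Sccc ⇒ Scccc ⇒ Sccccc ⇒ occccc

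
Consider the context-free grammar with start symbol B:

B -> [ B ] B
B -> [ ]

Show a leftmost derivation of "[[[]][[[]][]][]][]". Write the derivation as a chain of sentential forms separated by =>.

B=>[B]B=>[[B]B]B=>[[[]]B]B=>[[[]][B]B]B=>[[[]][[B]B]B]B=>[[[]][[[]]B]B]B=>[[[]][[[]][]]B]B=>[[[]][[[]][]][]]B=>[[[]][[[]][]][]][]

B => [B]B   [B -> [ B ] B]
[B]B => [[B]B]B   [B -> [ B ] B]
[[B]B]B => [[[]]B]B   [B -> [ ]]
[[[]]B]B => [[[]][B]B]B   [B -> [ B ] B]
[[[]][B]B]B => [[[]][[B]B]B]B   [B -> [ B ] B]
[[[]][[B]B]B]B => [[[]][[[]]B]B]B   [B -> [ ]]
[[[]][[[]]B]B]B => [[[]][[[]][]]B]B   [B -> [ ]]
[[[]][[[]][]]B]B => [[[]][[[]][]][]]B   [B -> [ ]]
[[[]][[[]][]][]]B => [[[]][[[]][]][]][]   [B -> [ ]]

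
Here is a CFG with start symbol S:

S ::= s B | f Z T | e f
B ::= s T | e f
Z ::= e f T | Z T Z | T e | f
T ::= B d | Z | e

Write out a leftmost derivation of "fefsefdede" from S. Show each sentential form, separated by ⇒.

S⇒fZT⇒fefTT⇒fefBdT⇒fefsTdT⇒fefsZdT⇒fefsTedT⇒fefsBdedT⇒fefsefdedT⇒fefsefdede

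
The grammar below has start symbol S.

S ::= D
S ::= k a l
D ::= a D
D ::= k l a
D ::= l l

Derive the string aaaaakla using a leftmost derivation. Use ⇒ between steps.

S ⇒ D ⇒ aD ⇒ aaD ⇒ aaaD ⇒ aaaaD ⇒ aaaaaD ⇒ aaaaakla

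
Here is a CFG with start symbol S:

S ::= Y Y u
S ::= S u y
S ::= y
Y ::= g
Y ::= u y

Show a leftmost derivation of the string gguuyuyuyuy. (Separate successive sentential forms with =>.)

S => Suy => Suyuy => Suyuyuy => Suyuyuyuy => YYuuyuyuyuy => gYuuyuyuyuy => gguuyuyuyuy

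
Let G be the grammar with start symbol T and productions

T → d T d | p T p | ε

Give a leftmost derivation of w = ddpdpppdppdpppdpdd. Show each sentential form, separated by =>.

T => dTd => ddTdd => ddpTpdd => ddpdTdpdd => ddpdpTpdpdd => ddpdppTppdpdd => ddpdpppTpppdpdd => ddpdpppdTdpppdpdd => ddpdpppdpTpdpppdpdd => ddpdpppdppdpppdpdd

T => dTd   [T → d T d]
dTd => ddTdd   [T → d T d]
ddTdd => ddpTpdd   [T → p T p]
ddpTpdd => ddpdTdpdd   [T → d T d]
ddpdTdpdd => ddpdpTpdpdd   [T → p T p]
ddpdpTpdpdd => ddpdppTppdpdd   [T → p T p]
ddpdppTppdpdd => ddpdpppTpppdpdd   [T → p T p]
ddpdpppTpppdpdd => ddpdpppdTdpppdpdd   [T → d T d]
ddpdpppdTdpppdpdd => ddpdpppdpTpdpppdpdd   [T → p T p]
ddpdpppdpTpdpppdpdd => ddpdpppdppdpppdpdd   [T → ε]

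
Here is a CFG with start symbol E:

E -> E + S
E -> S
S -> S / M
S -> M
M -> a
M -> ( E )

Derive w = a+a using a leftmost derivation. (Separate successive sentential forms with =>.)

E => E+S   [E -> E + S]
E+S => S+S   [E -> S]
S+S => M+S   [S -> M]
M+S => a+S   [M -> a]
a+S => a+M   [S -> M]
a+M => a+a   [M -> a]

E => E+S => S+S => M+S => a+S => a+M => a+a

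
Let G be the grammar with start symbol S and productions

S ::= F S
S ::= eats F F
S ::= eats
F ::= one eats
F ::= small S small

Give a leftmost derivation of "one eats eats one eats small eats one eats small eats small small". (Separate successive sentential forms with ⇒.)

S ⇒ F S ⇒ one eats S ⇒ one eats eats F F ⇒ one eats eats one eats F ⇒ one eats eats one eats small S small ⇒ one eats eats one eats small eats F F small ⇒ one eats eats one eats small eats one eats F small ⇒ one eats eats one eats small eats one eats small S small small ⇒ one eats eats one eats small eats one eats small eats small small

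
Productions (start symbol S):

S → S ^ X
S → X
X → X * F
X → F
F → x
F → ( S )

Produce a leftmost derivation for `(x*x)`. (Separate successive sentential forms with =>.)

S => X => F => (S) => (X) => (X*F) => (F*F) => (x*F) => (x*x)

S => X   [S → X]
X => F   [X → F]
F => (S)   [F → ( S )]
(S) => (X)   [S → X]
(X) => (X*F)   [X → X * F]
(X*F) => (F*F)   [X → F]
(F*F) => (x*F)   [F → x]
(x*F) => (x*x)   [F → x]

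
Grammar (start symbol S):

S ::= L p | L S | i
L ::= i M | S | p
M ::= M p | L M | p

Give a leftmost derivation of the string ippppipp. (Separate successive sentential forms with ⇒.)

S⇒LS⇒iMS⇒iMpS⇒iLMpS⇒ipMpS⇒ipMppS⇒ippppS⇒ippppLp⇒ippppiMp⇒ippppipp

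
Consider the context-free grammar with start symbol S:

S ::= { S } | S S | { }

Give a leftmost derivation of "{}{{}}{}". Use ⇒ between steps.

S ⇒ SS   [S ::= S S]
SS ⇒ SSS   [S ::= S S]
SSS ⇒ {}SS   [S ::= { }]
{}SS ⇒ {}{S}S   [S ::= { S }]
{}{S}S ⇒ {}{{}}S   [S ::= { }]
{}{{}}S ⇒ {}{{}}{}   [S ::= { }]

S ⇒ SS ⇒ SSS ⇒ {}SS ⇒ {}{S}S ⇒ {}{{}}S ⇒ {}{{}}{}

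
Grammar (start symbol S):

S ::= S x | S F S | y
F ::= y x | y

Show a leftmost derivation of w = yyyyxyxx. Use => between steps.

S => Sx   [S ::= S x]
Sx => Sxx   [S ::= S x]
Sxx => SFSxx   [S ::= S F S]
SFSxx => SFSFSxx   [S ::= S F S]
SFSFSxx => yFSFSxx   [S ::= y]
yFSFSxx => yySFSxx   [F ::= y]
yySFSxx => yyyFSxx   [S ::= y]
yyyFSxx => yyyyxSxx   [F ::= y x]
yyyyxSxx => yyyyxyxx   [S ::= y]

S => Sx => Sxx => SFSxx => SFSFSxx => yFSFSxx => yySFSxx => yyyFSxx => yyyyxSxx => yyyyxyxx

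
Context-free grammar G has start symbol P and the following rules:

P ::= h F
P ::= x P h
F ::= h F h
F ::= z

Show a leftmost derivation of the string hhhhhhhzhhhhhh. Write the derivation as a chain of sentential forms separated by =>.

P => hF   [P ::= h F]
hF => hhFh   [F ::= h F h]
hhFh => hhhFhh   [F ::= h F h]
hhhFhh => hhhhFhhh   [F ::= h F h]
hhhhFhhh => hhhhhFhhhh   [F ::= h F h]
hhhhhFhhhh => hhhhhhFhhhhh   [F ::= h F h]
hhhhhhFhhhhh => hhhhhhhFhhhhhh   [F ::= h F h]
hhhhhhhFhhhhhh => hhhhhhhzhhhhhh   [F ::= z]

P => hF => hhFh => hhhFhh => hhhhFhhh => hhhhhFhhhh => hhhhhhFhhhhh => hhhhhhhFhhhhhh => hhhhhhhzhhhhhh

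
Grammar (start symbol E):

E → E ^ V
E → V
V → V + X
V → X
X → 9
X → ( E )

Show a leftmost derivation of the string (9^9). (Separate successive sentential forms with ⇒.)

E ⇒ V   [E → V]
V ⇒ X   [V → X]
X ⇒ (E)   [X → ( E )]
(E) ⇒ (E^V)   [E → E ^ V]
(E^V) ⇒ (V^V)   [E → V]
(V^V) ⇒ (X^V)   [V → X]
(X^V) ⇒ (9^V)   [X → 9]
(9^V) ⇒ (9^X)   [V → X]
(9^X) ⇒ (9^9)   [X → 9]

E⇒V⇒X⇒(E)⇒(E^V)⇒(V^V)⇒(X^V)⇒(9^V)⇒(9^X)⇒(9^9)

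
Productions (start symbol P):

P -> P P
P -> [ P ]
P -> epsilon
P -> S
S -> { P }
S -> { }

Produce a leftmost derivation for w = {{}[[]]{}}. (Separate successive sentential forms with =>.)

P => S => {P} => {PP} => {PPP} => {SPP} => {{}PP} => {{}[P]P} => {{}[[P]]P} => {{}[[]]P} => {{}[[]]S} => {{}[[]]{P}} => {{}[[]]{}}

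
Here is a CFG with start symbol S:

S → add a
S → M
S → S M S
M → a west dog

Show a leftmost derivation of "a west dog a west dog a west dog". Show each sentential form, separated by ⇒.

S ⇒ S M S   [S → S M S]
S M S ⇒ M M S   [S → M]
M M S ⇒ a west dog M S   [M → a west dog]
a west dog M S ⇒ a west dog a west dog S   [M → a west dog]
a west dog a west dog S ⇒ a west dog a west dog M   [S → M]
a west dog a west dog M ⇒ a west dog a west dog a west dog   [M → a west dog]

S ⇒ S M S ⇒ M M S ⇒ a west dog M S ⇒ a west dog a west dog S ⇒ a west dog a west dog M ⇒ a west dog a west dog a west dog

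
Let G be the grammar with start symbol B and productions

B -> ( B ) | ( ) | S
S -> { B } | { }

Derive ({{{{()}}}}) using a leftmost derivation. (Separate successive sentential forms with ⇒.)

B ⇒ (B) ⇒ (S) ⇒ ({B}) ⇒ ({S}) ⇒ ({{B}}) ⇒ ({{S}}) ⇒ ({{{B}}}) ⇒ ({{{S}}}) ⇒ ({{{{B}}}}) ⇒ ({{{{()}}}})

B ⇒ (B)   [B -> ( B )]
(B) ⇒ (S)   [B -> S]
(S) ⇒ ({B})   [S -> { B }]
({B}) ⇒ ({S})   [B -> S]
({S}) ⇒ ({{B}})   [S -> { B }]
({{B}}) ⇒ ({{S}})   [B -> S]
({{S}}) ⇒ ({{{B}}})   [S -> { B }]
({{{B}}}) ⇒ ({{{S}}})   [B -> S]
({{{S}}}) ⇒ ({{{{B}}}})   [S -> { B }]
({{{{B}}}}) ⇒ ({{{{()}}}})   [B -> ( )]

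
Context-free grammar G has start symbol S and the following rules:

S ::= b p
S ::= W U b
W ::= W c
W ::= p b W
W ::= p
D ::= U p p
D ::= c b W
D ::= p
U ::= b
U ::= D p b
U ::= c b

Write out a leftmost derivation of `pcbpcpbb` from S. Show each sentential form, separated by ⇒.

S⇒WUb⇒pUb⇒pDpbb⇒pcbWpbb⇒pcbWcpbb⇒pcbpcpbb

S ⇒ WUb   [S ::= W U b]
WUb ⇒ pUb   [W ::= p]
pUb ⇒ pDpbb   [U ::= D p b]
pDpbb ⇒ pcbWpbb   [D ::= c b W]
pcbWpbb ⇒ pcbWcpbb   [W ::= W c]
pcbWcpbb ⇒ pcbpcpbb   [W ::= p]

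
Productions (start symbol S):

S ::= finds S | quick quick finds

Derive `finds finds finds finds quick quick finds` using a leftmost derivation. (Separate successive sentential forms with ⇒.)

S ⇒ finds S   [S ::= finds S]
finds S ⇒ finds finds S   [S ::= finds S]
finds finds S ⇒ finds finds finds S   [S ::= finds S]
finds finds finds S ⇒ finds finds finds finds S   [S ::= finds S]
finds finds finds finds S ⇒ finds finds finds finds quick quick finds   [S ::= quick quick finds]

S ⇒ finds S ⇒ finds finds S ⇒ finds finds finds S ⇒ finds finds finds finds S ⇒ finds finds finds finds quick quick finds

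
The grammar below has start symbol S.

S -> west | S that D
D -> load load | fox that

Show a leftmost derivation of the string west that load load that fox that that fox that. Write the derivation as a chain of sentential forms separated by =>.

S => S that D   [S -> S that D]
S that D => S that D that D   [S -> S that D]
S that D that D => S that D that D that D   [S -> S that D]
S that D that D that D => west that D that D that D   [S -> west]
west that D that D that D => west that load load that D that D   [D -> load load]
west that load load that D that D => west that load load that fox that that D   [D -> fox that]
west that load load that fox that that D => west that load load that fox that that fox that   [D -> fox that]

S => S that D => S that D that D => S that D that D that D => west that D that D that D => west that load load that D that D => west that load load that fox that that D => west that load load that fox that that fox that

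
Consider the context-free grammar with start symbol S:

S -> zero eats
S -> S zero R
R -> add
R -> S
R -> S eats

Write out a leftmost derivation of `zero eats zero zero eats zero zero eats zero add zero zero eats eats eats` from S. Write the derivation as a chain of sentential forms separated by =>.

S => S zero R => zero eats zero R => zero eats zero S eats => zero eats zero S zero R eats => zero eats zero S zero R zero R eats => zero eats zero S zero R zero R zero R eats => zero eats zero zero eats zero R zero R zero R eats => zero eats zero zero eats zero S zero R zero R eats => zero eats zero zero eats zero zero eats zero R zero R eats => zero eats zero zero eats zero zero eats zero add zero R eats => zero eats zero zero eats zero zero eats zero add zero S eats eats => zero eats zero zero eats zero zero eats zero add zero zero eats eats eats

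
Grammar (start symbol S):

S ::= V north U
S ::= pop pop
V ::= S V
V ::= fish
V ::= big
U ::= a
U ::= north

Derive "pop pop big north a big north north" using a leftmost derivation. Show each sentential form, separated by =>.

S => V north U => S V north U => V north U V north U => S V north U V north U => pop pop V north U V north U => pop pop big north U V north U => pop pop big north a V north U => pop pop big north a big north U => pop pop big north a big north north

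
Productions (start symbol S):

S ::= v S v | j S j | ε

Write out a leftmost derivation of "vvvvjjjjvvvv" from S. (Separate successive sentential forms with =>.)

S=>vSv=>vvSvv=>vvvSvvv=>vvvvSvvvv=>vvvvjSjvvvv=>vvvvjjSjjvvvv=>vvvvjjjjvvvv

S => vSv   [S ::= v S v]
vSv => vvSvv   [S ::= v S v]
vvSvv => vvvSvvv   [S ::= v S v]
vvvSvvv => vvvvSvvvv   [S ::= v S v]
vvvvSvvvv => vvvvjSjvvvv   [S ::= j S j]
vvvvjSjvvvv => vvvvjjSjjvvvv   [S ::= j S j]
vvvvjjSjjvvvv => vvvvjjjjvvvv   [S ::= ε]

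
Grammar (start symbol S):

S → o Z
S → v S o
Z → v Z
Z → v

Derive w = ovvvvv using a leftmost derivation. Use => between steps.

S => oZ => ovZ => ovvZ => ovvvZ => ovvvvZ => ovvvvv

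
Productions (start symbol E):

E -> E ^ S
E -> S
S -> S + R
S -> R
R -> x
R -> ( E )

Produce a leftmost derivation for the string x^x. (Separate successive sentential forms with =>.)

E => E^S => S^S => R^S => x^S => x^R => x^x

E => E^S   [E -> E ^ S]
E^S => S^S   [E -> S]
S^S => R^S   [S -> R]
R^S => x^S   [R -> x]
x^S => x^R   [S -> R]
x^R => x^x   [R -> x]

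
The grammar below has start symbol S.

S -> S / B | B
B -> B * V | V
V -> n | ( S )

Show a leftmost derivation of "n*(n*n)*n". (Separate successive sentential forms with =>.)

S => B => B*V => B*V*V => V*V*V => n*V*V => n*(S)*V => n*(B)*V => n*(B*V)*V => n*(V*V)*V => n*(n*V)*V => n*(n*n)*V => n*(n*n)*n

S => B   [S -> B]
B => B*V   [B -> B * V]
B*V => B*V*V   [B -> B * V]
B*V*V => V*V*V   [B -> V]
V*V*V => n*V*V   [V -> n]
n*V*V => n*(S)*V   [V -> ( S )]
n*(S)*V => n*(B)*V   [S -> B]
n*(B)*V => n*(B*V)*V   [B -> B * V]
n*(B*V)*V => n*(V*V)*V   [B -> V]
n*(V*V)*V => n*(n*V)*V   [V -> n]
n*(n*V)*V => n*(n*n)*V   [V -> n]
n*(n*n)*V => n*(n*n)*n   [V -> n]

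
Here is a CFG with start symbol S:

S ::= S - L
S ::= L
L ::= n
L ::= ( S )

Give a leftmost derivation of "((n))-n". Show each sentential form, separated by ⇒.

S⇒S-L⇒L-L⇒(S)-L⇒(L)-L⇒((S))-L⇒((L))-L⇒((n))-L⇒((n))-n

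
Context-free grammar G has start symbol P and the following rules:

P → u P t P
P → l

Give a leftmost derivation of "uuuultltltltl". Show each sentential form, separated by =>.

P=>uPtP=>uuPtPtP=>uuuPtPtPtP=>uuuuPtPtPtPtP=>uuuultPtPtPtP=>uuuultltPtPtP=>uuuultltltPtP=>uuuultltltltP=>uuuultltltltl

P => uPtP   [P → u P t P]
uPtP => uuPtPtP   [P → u P t P]
uuPtPtP => uuuPtPtPtP   [P → u P t P]
uuuPtPtPtP => uuuuPtPtPtPtP   [P → u P t P]
uuuuPtPtPtPtP => uuuultPtPtPtP   [P → l]
uuuultPtPtPtP => uuuultltPtPtP   [P → l]
uuuultltPtPtP => uuuultltltPtP   [P → l]
uuuultltltPtP => uuuultltltltP   [P → l]
uuuultltltltP => uuuultltltltl   [P → l]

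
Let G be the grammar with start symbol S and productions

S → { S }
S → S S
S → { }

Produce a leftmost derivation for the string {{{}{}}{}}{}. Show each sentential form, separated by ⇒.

S ⇒ SS ⇒ {S}S ⇒ {SS}S ⇒ {{S}S}S ⇒ {{SS}S}S ⇒ {{{}S}S}S ⇒ {{{}{}}S}S ⇒ {{{}{}}{}}S ⇒ {{{}{}}{}}{}

S ⇒ SS   [S → S S]
SS ⇒ {S}S   [S → { S }]
{S}S ⇒ {SS}S   [S → S S]
{SS}S ⇒ {{S}S}S   [S → { S }]
{{S}S}S ⇒ {{SS}S}S   [S → S S]
{{SS}S}S ⇒ {{{}S}S}S   [S → { }]
{{{}S}S}S ⇒ {{{}{}}S}S   [S → { }]
{{{}{}}S}S ⇒ {{{}{}}{}}S   [S → { }]
{{{}{}}{}}S ⇒ {{{}{}}{}}{}   [S → { }]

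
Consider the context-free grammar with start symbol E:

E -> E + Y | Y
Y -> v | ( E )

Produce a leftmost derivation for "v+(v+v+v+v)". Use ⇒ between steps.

E ⇒ E+Y   [E -> E + Y]
E+Y ⇒ Y+Y   [E -> Y]
Y+Y ⇒ v+Y   [Y -> v]
v+Y ⇒ v+(E)   [Y -> ( E )]
v+(E) ⇒ v+(E+Y)   [E -> E + Y]
v+(E+Y) ⇒ v+(E+Y+Y)   [E -> E + Y]
v+(E+Y+Y) ⇒ v+(E+Y+Y+Y)   [E -> E + Y]
v+(E+Y+Y+Y) ⇒ v+(Y+Y+Y+Y)   [E -> Y]
v+(Y+Y+Y+Y) ⇒ v+(v+Y+Y+Y)   [Y -> v]
v+(v+Y+Y+Y) ⇒ v+(v+v+Y+Y)   [Y -> v]
v+(v+v+Y+Y) ⇒ v+(v+v+v+Y)   [Y -> v]
v+(v+v+v+Y) ⇒ v+(v+v+v+v)   [Y -> v]

E⇒E+Y⇒Y+Y⇒v+Y⇒v+(E)⇒v+(E+Y)⇒v+(E+Y+Y)⇒v+(E+Y+Y+Y)⇒v+(Y+Y+Y+Y)⇒v+(v+Y+Y+Y)⇒v+(v+v+Y+Y)⇒v+(v+v+v+Y)⇒v+(v+v+v+v)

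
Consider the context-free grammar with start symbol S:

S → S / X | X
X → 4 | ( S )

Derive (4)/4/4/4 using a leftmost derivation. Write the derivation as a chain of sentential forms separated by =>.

S => S/X   [S → S / X]
S/X => S/X/X   [S → S / X]
S/X/X => S/X/X/X   [S → S / X]
S/X/X/X => X/X/X/X   [S → X]
X/X/X/X => (S)/X/X/X   [X → ( S )]
(S)/X/X/X => (X)/X/X/X   [S → X]
(X)/X/X/X => (4)/X/X/X   [X → 4]
(4)/X/X/X => (4)/4/X/X   [X → 4]
(4)/4/X/X => (4)/4/4/X   [X → 4]
(4)/4/4/X => (4)/4/4/4   [X → 4]

S => S/X => S/X/X => S/X/X/X => X/X/X/X => (S)/X/X/X => (X)/X/X/X => (4)/X/X/X => (4)/4/X/X => (4)/4/4/X => (4)/4/4/4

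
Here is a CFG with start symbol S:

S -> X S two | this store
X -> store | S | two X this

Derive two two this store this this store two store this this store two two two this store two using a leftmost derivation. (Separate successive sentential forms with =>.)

S => X S two => S S two => X S two S two => two X this S two S two => two two X this this S two S two => two two S this this S two S two => two two this store this this S two S two => two two this store this this X S two two S two => two two this store this this store S two two S two => two two this store this this store X S two two two S two => two two this store this this store two X this S two two two S two => two two this store this this store two store this S two two two S two => two two this store this this store two store this this store two two two S two => two two this store this this store two store this this store two two two this store two

S => X S two   [S -> X S two]
X S two => S S two   [X -> S]
S S two => X S two S two   [S -> X S two]
X S two S two => two X this S two S two   [X -> two X this]
two X this S two S two => two two X this this S two S two   [X -> two X this]
two two X this this S two S two => two two S this this S two S two   [X -> S]
two two S this this S two S two => two two this store this this S two S two   [S -> this store]
two two this store this this S two S two => two two this store this this X S two two S two   [S -> X S two]
two two this store this this X S two two S two => two two this store this this store S two two S two   [X -> store]
two two this store this this store S two two S two => two two this store this this store X S two two two S two   [S -> X S two]
two two this store this this store X S two two two S two => two two this store this this store two X this S two two two S two   [X -> two X this]
two two this store this this store two X this S two two two S two => two two this store this this store two store this S two two two S two   [X -> store]
two two this store this this store two store this S two two two S two => two two this store this this store two store this this store two two two S two   [S -> this store]
two two this store this this store two store this this store two two two S two => two two this store this this store two store this this store two two two this store two   [S -> this store]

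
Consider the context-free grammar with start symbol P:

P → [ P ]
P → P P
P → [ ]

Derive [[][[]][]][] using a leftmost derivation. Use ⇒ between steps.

P⇒PP⇒[P]P⇒[PP]P⇒[[]P]P⇒[[]PP]P⇒[[][P]P]P⇒[[][[]]P]P⇒[[][[]][]]P⇒[[][[]][]][]

P ⇒ PP   [P → P P]
PP ⇒ [P]P   [P → [ P ]]
[P]P ⇒ [PP]P   [P → P P]
[PP]P ⇒ [[]P]P   [P → [ ]]
[[]P]P ⇒ [[]PP]P   [P → P P]
[[]PP]P ⇒ [[][P]P]P   [P → [ P ]]
[[][P]P]P ⇒ [[][[]]P]P   [P → [ ]]
[[][[]]P]P ⇒ [[][[]][]]P   [P → [ ]]
[[][[]][]]P ⇒ [[][[]][]][]   [P → [ ]]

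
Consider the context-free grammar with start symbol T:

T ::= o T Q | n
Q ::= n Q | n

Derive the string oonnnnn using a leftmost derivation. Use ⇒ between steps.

T ⇒ oTQ ⇒ ooTQQ ⇒ oonQQ ⇒ oonnQQ ⇒ oonnnQQ ⇒ oonnnnQ ⇒ oonnnnn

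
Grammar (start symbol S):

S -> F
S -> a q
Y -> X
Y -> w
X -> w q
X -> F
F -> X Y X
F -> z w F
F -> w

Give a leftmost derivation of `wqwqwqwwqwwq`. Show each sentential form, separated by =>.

S => F => XYX => wqYX => wqXX => wqwqX => wqwqF => wqwqXYX => wqwqFYX => wqwqXYXYX => wqwqwqYXYX => wqwqwqwXYX => wqwqwqwwqYX => wqwqwqwwqwX => wqwqwqwwqwwq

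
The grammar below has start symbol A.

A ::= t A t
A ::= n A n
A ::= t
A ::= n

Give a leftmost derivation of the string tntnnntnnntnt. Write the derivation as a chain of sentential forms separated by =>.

A=>tAt=>tnAnt=>tntAtnt=>tntnAntnt=>tntnnAnntnt=>tntnnnAnnntnt=>tntnnntnnntnt

A => tAt   [A ::= t A t]
tAt => tnAnt   [A ::= n A n]
tnAnt => tntAtnt   [A ::= t A t]
tntAtnt => tntnAntnt   [A ::= n A n]
tntnAntnt => tntnnAnntnt   [A ::= n A n]
tntnnAnntnt => tntnnnAnnntnt   [A ::= n A n]
tntnnnAnnntnt => tntnnntnnntnt   [A ::= t]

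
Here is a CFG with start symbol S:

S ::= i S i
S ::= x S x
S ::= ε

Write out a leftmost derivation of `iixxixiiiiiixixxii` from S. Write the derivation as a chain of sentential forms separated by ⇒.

S⇒iSi⇒iiSii⇒iixSxii⇒iixxSxxii⇒iixxiSixxii⇒iixxixSxixxii⇒iixxixiSixixxii⇒iixxixiiSiixixxii⇒iixxixiiiSiiixixxii⇒iixxixiiiiiixixxii

S ⇒ iSi   [S ::= i S i]
iSi ⇒ iiSii   [S ::= i S i]
iiSii ⇒ iixSxii   [S ::= x S x]
iixSxii ⇒ iixxSxxii   [S ::= x S x]
iixxSxxii ⇒ iixxiSixxii   [S ::= i S i]
iixxiSixxii ⇒ iixxixSxixxii   [S ::= x S x]
iixxixSxixxii ⇒ iixxixiSixixxii   [S ::= i S i]
iixxixiSixixxii ⇒ iixxixiiSiixixxii   [S ::= i S i]
iixxixiiSiixixxii ⇒ iixxixiiiSiiixixxii   [S ::= i S i]
iixxixiiiSiiixixxii ⇒ iixxixiiiiiixixxii   [S ::= ε]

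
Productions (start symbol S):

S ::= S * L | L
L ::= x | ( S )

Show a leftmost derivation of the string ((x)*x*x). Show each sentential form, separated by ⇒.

S ⇒ L ⇒ (S) ⇒ (S*L) ⇒ (S*L*L) ⇒ (L*L*L) ⇒ ((S)*L*L) ⇒ ((L)*L*L) ⇒ ((x)*L*L) ⇒ ((x)*x*L) ⇒ ((x)*x*x)

S ⇒ L   [S ::= L]
L ⇒ (S)   [L ::= ( S )]
(S) ⇒ (S*L)   [S ::= S * L]
(S*L) ⇒ (S*L*L)   [S ::= S * L]
(S*L*L) ⇒ (L*L*L)   [S ::= L]
(L*L*L) ⇒ ((S)*L*L)   [L ::= ( S )]
((S)*L*L) ⇒ ((L)*L*L)   [S ::= L]
((L)*L*L) ⇒ ((x)*L*L)   [L ::= x]
((x)*L*L) ⇒ ((x)*x*L)   [L ::= x]
((x)*x*L) ⇒ ((x)*x*x)   [L ::= x]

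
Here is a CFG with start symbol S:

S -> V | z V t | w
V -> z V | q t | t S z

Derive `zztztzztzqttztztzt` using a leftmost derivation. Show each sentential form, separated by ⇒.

S⇒zVt⇒zzVt⇒zztSzt⇒zztzVtzt⇒zztztSztzt⇒zztztzVtztzt⇒zztztzzVtztzt⇒zztztzztSztztzt⇒zztztzztzVtztztzt⇒zztztzztzqttztztzt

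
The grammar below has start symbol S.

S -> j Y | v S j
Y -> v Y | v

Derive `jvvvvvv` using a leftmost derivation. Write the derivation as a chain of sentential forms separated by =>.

S => jY => jvY => jvvY => jvvvY => jvvvvY => jvvvvvY => jvvvvvv

S => jY   [S -> j Y]
jY => jvY   [Y -> v Y]
jvY => jvvY   [Y -> v Y]
jvvY => jvvvY   [Y -> v Y]
jvvvY => jvvvvY   [Y -> v Y]
jvvvvY => jvvvvvY   [Y -> v Y]
jvvvvvY => jvvvvvv   [Y -> v]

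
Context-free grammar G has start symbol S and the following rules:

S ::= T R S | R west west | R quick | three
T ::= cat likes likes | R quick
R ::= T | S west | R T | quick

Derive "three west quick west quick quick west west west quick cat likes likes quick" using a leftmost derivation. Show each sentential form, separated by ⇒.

S ⇒ R quick ⇒ R T quick ⇒ T T quick ⇒ R quick T quick ⇒ S west quick T quick ⇒ R west west west quick T quick ⇒ R T west west west quick T quick ⇒ S west T west west west quick T quick ⇒ R quick west T west west west quick T quick ⇒ S west quick west T west west west quick T quick ⇒ three west quick west T west west west quick T quick ⇒ three west quick west R quick west west west quick T quick ⇒ three west quick west quick quick west west west quick T quick ⇒ three west quick west quick quick west west west quick cat likes likes quick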